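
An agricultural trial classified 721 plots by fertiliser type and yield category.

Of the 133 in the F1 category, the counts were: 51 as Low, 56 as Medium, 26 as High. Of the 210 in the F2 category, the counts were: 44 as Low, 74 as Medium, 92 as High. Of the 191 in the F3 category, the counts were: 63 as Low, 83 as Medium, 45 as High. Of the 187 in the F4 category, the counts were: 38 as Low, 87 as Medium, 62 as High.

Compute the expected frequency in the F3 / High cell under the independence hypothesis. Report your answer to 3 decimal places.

59.605

Row total (F3) = 191; column total (High) = 225; grand total N = 721.
Expected count = (row total × column total) / N = 191 × 225 / 721 = 59.605.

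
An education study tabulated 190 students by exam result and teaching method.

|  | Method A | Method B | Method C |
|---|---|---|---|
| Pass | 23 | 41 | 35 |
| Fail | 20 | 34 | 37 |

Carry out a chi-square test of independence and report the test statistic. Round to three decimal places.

0.582

Row totals: 99, 91. Column totals: 43, 75, 72. Grand total N = 190.
Expected counts (row total × column total / N):
  Pass, Method A: 99×43/190 = 22.4053
  Pass, Method B: 99×75/190 = 39.0789
  Pass, Method C: 99×72/190 = 37.5158
  Fail, Method A: 91×43/190 = 20.5947
  Fail, Method B: 91×75/190 = 35.9211
  Fail, Method C: 91×72/190 = 34.4842
Contributions (O − E)²/E:
  (23 − 22.4053)²/22.4053 = 0.0158
  (41 − 39.0789)²/39.0789 = 0.0944
  (35 − 37.5158)²/37.5158 = 0.1687
  (20 − 20.5947)²/20.5947 = 0.0172
  (34 − 35.9211)²/35.9211 = 0.1027
  (37 − 34.4842)²/34.4842 = 0.1835
χ² = 0.0158 + 0.0944 + 0.1687 + 0.0172 + 0.1027 + 0.1835 = 0.582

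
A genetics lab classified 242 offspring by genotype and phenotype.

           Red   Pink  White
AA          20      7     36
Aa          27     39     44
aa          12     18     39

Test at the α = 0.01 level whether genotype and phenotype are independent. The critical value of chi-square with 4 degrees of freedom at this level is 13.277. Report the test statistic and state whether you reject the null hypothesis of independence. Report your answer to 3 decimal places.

Row totals: 63, 110, 69. Column totals: 59, 64, 119. Grand total N = 242.
Expected counts (row total × column total / N):
  AA, Red: 63×59/242 = 15.3595
  AA, Pink: 63×64/242 = 16.6612
  AA, White: 63×119/242 = 30.9793
  Aa, Red: 110×59/242 = 26.8182
  Aa, Pink: 110×64/242 = 29.0909
  Aa, White: 110×119/242 = 54.0909
  aa, Red: 69×59/242 = 16.8223
  aa, Pink: 69×64/242 = 18.2479
  aa, White: 69×119/242 = 33.9298
Contributions (O − E)²/E:
  (20 − 15.3595)²/15.3595 = 1.4020
  (7 − 16.6612)²/16.6612 = 5.6022
  (36 − 30.9793)²/30.9793 = 0.8137
  (27 − 26.8182)²/26.8182 = 0.0012
  (39 − 29.0909)²/29.0909 = 3.3753
  (44 − 54.0909)²/54.0909 = 1.8825
  (12 − 16.8223)²/16.8223 = 1.3824
  (18 − 18.2479)²/18.2479 = 0.0034
  (39 − 33.9298)²/33.9298 = 0.7577
χ² = 1.4020 + 5.6022 + 0.8137 + 0.0012 + 3.3753 + 1.8825 + 1.3824 + 0.0034 + 0.7577 = 15.220
df = (3−1)(3−1) = 4. Since 15.220 > 13.277, reject the null hypothesis of independence at α = 0.01.

15.220; reject H₀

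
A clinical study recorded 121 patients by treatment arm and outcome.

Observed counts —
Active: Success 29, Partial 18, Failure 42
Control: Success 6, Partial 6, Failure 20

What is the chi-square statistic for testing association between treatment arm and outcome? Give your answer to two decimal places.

Row totals: 89, 32. Column totals: 35, 24, 62. Grand total N = 121.
Expected counts (row total × column total / N):
  Active, Success: 89×35/121 = 25.744
  Active, Partial: 89×24/121 = 17.653
  Active, Failure: 89×62/121 = 45.603
  Control, Success: 32×35/121 = 9.256
  Control, Partial: 32×24/121 = 6.347
  Control, Failure: 32×62/121 = 16.397
Contributions (O − E)²/E:
  (29 − 25.744)²/25.744 = 0.4118
  (18 − 17.653)²/17.653 = 0.0068
  (42 − 45.603)²/45.603 = 0.2847
  (6 − 9.256)²/9.256 = 1.1454
  (6 − 6.347)²/6.347 = 0.0190
  (20 − 16.397)²/16.397 = 0.7917
χ² = 0.4118 + 0.0068 + 0.2847 + 1.1454 + 0.0190 + 0.7917 = 2.66

2.66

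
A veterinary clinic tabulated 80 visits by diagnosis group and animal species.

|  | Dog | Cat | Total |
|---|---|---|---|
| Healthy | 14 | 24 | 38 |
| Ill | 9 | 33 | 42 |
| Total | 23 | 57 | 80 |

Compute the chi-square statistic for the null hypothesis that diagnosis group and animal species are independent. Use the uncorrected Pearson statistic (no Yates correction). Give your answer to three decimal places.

2.314

Grand total N = 80.
Expected counts (row total × column total / N):
  Healthy, Dog: 38×23/80 = 10.9250
  Healthy, Cat: 38×57/80 = 27.0750
  Ill, Dog: 42×23/80 = 12.0750
  Ill, Cat: 42×57/80 = 29.9250
Contributions (O − E)²/E:
  (14 − 10.9250)²/10.9250 = 0.8655
  (24 − 27.0750)²/27.0750 = 0.3492
  (9 − 12.0750)²/12.0750 = 0.7831
  (33 − 29.9250)²/29.9250 = 0.3160
χ² = 0.8655 + 0.3492 + 0.7831 + 0.3160 = 2.314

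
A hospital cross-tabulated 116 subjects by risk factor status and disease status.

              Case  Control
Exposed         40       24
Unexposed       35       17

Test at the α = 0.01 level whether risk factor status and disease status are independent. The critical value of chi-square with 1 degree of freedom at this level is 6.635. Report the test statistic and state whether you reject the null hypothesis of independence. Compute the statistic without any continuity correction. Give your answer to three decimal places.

0.290; fail to reject H₀

Row totals: 64, 52. Column totals: 75, 41. Grand total N = 116.
Expected counts (row total × column total / N):
  Exposed, Case: 64×75/116 = 41.3793
  Exposed, Control: 64×41/116 = 22.6207
  Unexposed, Case: 52×75/116 = 33.6207
  Unexposed, Control: 52×41/116 = 18.3793
Contributions (O − E)²/E:
  (40 − 41.3793)²/41.3793 = 0.0460
  (24 − 22.6207)²/22.6207 = 0.0841
  (35 − 33.6207)²/33.6207 = 0.0566
  (17 − 18.3793)²/18.3793 = 0.1035
χ² = 0.0460 + 0.0841 + 0.0566 + 0.1035 = 0.290
df = (2−1)(2−1) = 1. Since 0.290 < 6.635, fail to reject the null hypothesis of independence at α = 0.01.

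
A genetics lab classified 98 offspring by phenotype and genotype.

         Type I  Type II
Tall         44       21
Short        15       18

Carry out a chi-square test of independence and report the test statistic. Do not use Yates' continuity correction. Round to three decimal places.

Row totals: 65, 33. Column totals: 59, 39. Grand total N = 98.
Expected counts (row total × column total / N):
  Tall, Type I: 65×59/98 = 39.1327
  Tall, Type II: 65×39/98 = 25.8673
  Short, Type I: 33×59/98 = 19.8673
  Short, Type II: 33×39/98 = 13.1327
Contributions (O − E)²/E:
  (44 − 39.1327)²/39.1327 = 0.6054
  (21 − 25.8673)²/25.8673 = 0.9159
  (15 − 19.8673)²/19.8673 = 1.1924
  (18 − 13.1327)²/13.1327 = 1.8039
χ² = 0.6054 + 0.9159 + 1.1924 + 1.8039 = 4.518

4.518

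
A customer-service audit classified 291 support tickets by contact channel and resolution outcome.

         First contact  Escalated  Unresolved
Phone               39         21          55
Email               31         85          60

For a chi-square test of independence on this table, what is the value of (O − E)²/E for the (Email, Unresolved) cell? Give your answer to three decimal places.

1.312

Row total (Email) = 176; column total (Unresolved) = 115; N = 291.
Expected count E = 176 × 115 / 291 = 69.5533.
Contribution = (O − E)²/E = (60 − 69.5533)² / 69.5533 = 1.312.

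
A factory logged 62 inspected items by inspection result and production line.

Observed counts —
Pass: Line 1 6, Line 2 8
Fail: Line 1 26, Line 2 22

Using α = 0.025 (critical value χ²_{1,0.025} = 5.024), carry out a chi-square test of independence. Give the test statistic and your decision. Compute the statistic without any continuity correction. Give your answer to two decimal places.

Row totals: 14, 48. Column totals: 32, 30. Grand total N = 62.
Expected counts (row total × column total / N):
  Pass, Line 1: 14×32/62 = 7.226
  Pass, Line 2: 14×30/62 = 6.774
  Fail, Line 1: 48×32/62 = 24.774
  Fail, Line 2: 48×30/62 = 23.226
Contributions (O − E)²/E:
  (6 − 7.226)²/7.226 = 0.2080
  (8 − 6.774)²/6.774 = 0.2219
  (26 − 24.774)²/24.774 = 0.0607
  (22 − 23.226)²/23.226 = 0.0647
χ² = 0.2080 + 0.2219 + 0.0607 + 0.0647 = 0.56
df = (2−1)(2−1) = 1. Since 0.56 < 5.024, fail to reject the null hypothesis of independence at α = 0.025.

0.56; fail to reject H₀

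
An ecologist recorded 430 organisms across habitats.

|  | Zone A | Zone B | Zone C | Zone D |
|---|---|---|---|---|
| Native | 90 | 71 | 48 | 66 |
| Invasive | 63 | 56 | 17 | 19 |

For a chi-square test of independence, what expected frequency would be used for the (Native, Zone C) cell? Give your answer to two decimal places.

Row total (Native) = 275; column total (Zone C) = 65; grand total N = 430.
Expected count = (row total × column total) / N = 275 × 65 / 430 = 41.57.

41.57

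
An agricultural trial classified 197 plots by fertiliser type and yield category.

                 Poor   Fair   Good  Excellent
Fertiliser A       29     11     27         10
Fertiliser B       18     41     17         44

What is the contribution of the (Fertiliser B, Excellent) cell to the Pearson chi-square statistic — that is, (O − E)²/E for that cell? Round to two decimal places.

Row total (Fertiliser B) = 120; column total (Excellent) = 54; N = 197.
Expected count E = 120 × 54 / 197 = 32.893.
Contribution = (O − E)²/E = (44 − 32.893)² / 32.893 = 3.75.

3.75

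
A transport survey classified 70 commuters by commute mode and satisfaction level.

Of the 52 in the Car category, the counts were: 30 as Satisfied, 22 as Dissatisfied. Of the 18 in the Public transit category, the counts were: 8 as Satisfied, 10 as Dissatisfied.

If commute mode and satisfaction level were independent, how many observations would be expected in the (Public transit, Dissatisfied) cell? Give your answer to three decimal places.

8.229

Row total (Public transit) = 18; column total (Dissatisfied) = 32; grand total N = 70.
Expected count = (row total × column total) / N = 18 × 32 / 70 = 8.229.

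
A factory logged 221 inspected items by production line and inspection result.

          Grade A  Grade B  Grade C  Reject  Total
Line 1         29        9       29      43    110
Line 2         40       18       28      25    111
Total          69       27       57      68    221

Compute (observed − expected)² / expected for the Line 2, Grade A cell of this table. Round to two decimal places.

0.82

Row total (Line 2) = 111; column total (Grade A) = 69; N = 221.
Expected count E = 111 × 69 / 221 = 34.656.
Contribution = (O − E)²/E = (40 − 34.656)² / 34.656 = 0.82.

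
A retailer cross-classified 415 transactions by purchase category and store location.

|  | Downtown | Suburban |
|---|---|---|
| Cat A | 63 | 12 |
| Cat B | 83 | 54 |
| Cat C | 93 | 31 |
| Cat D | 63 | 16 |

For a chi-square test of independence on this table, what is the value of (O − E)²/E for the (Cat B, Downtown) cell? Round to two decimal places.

2.80

Row total (Cat B) = 137; column total (Downtown) = 302; N = 415.
Expected count E = 137 × 302 / 415 = 99.696.
Contribution = (O − E)²/E = (83 − 99.696)² / 99.696 = 2.80.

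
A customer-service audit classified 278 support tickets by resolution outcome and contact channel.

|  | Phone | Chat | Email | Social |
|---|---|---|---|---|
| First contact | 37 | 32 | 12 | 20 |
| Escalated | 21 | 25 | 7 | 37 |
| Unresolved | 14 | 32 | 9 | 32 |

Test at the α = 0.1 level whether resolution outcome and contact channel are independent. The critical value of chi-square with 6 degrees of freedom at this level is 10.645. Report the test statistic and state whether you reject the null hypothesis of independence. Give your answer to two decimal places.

Row totals: 101, 90, 87. Column totals: 72, 89, 28, 89. Grand total N = 278.
Expected counts (row total × column total / N):
  First contact, Phone: 101×72/278 = 26.158
  First contact, Chat: 101×89/278 = 32.335
  First contact, Email: 101×28/278 = 10.173
  First contact, Social: 101×89/278 = 32.335
  Escalated, Phone: 90×72/278 = 23.309
  Escalated, Chat: 90×89/278 = 28.813
  Escalated, Email: 90×28/278 = 9.065
  Escalated, Social: 90×89/278 = 28.813
  Unresolved, Phone: 87×72/278 = 22.532
  Unresolved, Chat: 87×89/278 = 27.853
  Unresolved, Email: 87×28/278 = 8.763
  Unresolved, Social: 87×89/278 = 27.853
Contributions (O − E)²/E:
  (37 − 26.158)²/26.158 = 4.4938
  (32 − 32.335)²/32.335 = 0.0035
  (12 − 10.173)²/10.173 = 0.3281
  (20 − 32.335)²/32.335 = 4.7055
  (21 − 23.309)²/23.309 = 0.2287
  (25 − 28.813)²/28.813 = 0.5046
  (7 − 9.065)²/9.065 = 0.4704
  (37 − 28.813)²/28.813 = 2.3263
  (14 − 22.532)²/22.532 = 3.2307
  (32 − 27.853)²/27.853 = 0.6174
  (9 − 8.763)²/8.763 = 0.0064
  (32 − 27.853)²/27.853 = 0.6174
χ² = 4.4938 + 0.0035 + 0.3281 + 4.7055 + 0.2287 + 0.5046 + 0.4704 + 2.3263 + 3.2307 + 0.6174 + 0.0064 + 0.6174 = 17.53
df = (3−1)(4−1) = 6. Since 17.53 > 10.645, reject the null hypothesis of independence at α = 0.1.

17.53; reject H₀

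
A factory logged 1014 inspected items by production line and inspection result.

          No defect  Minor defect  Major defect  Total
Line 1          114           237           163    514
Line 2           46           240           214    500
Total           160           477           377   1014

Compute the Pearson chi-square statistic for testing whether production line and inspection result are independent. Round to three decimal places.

Grand total N = 1014.
Expected counts (row total × column total / N):
  Line 1, No defect: 514×160/1014 = 81.1045
  Line 1, Minor defect: 514×477/1014 = 241.7929
  Line 1, Major defect: 514×377/1014 = 191.1026
  Line 2, No defect: 500×160/1014 = 78.8955
  Line 2, Minor defect: 500×477/1014 = 235.2071
  Line 2, Major defect: 500×377/1014 = 185.8974
Contributions (O − E)²/E:
  (114 − 81.1045)²/81.1045 = 13.3422
  (237 − 241.7929)²/241.7929 = 0.0950
  (163 − 191.1026)²/191.1026 = 4.1326
  (46 − 78.8955)²/78.8955 = 13.7158
  (240 − 235.2071)²/235.2071 = 0.0977
  (214 − 185.8974)²/185.8974 = 4.2483
χ² = 13.3422 + 0.0950 + 4.1326 + 13.7158 + 0.0977 + 4.2483 = 35.632

35.632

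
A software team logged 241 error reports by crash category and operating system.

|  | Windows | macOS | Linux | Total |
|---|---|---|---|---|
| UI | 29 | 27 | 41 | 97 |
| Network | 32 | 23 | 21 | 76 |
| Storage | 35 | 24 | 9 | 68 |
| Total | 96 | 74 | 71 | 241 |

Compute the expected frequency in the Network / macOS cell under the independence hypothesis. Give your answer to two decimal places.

23.34

Row total (Network) = 76; column total (macOS) = 74; grand total N = 241.
Expected count = (row total × column total) / N = 76 × 74 / 241 = 23.34.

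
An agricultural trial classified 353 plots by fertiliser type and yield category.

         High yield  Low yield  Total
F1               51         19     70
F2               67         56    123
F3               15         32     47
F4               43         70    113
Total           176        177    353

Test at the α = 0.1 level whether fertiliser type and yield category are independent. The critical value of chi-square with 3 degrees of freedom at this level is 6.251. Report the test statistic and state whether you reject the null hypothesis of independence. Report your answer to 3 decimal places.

28.210; reject H₀

Grand total N = 353.
Expected counts (row total × column total / N):
  F1, High yield: 70×176/353 = 34.9008
  F1, Low yield: 70×177/353 = 35.0992
  F2, High yield: 123×176/353 = 61.3258
  F2, Low yield: 123×177/353 = 61.6742
  F3, High yield: 47×176/353 = 23.4334
  F3, Low yield: 47×177/353 = 23.5666
  F4, High yield: 113×176/353 = 56.3399
  F4, Low yield: 113×177/353 = 56.6601
Contributions (O − E)²/E:
  (51 − 34.9008)²/34.9008 = 7.4263
  (19 − 35.0992)²/35.0992 = 7.3843
  (67 − 61.3258)²/61.3258 = 0.5250
  (56 − 61.6742)²/61.6742 = 0.5220
  (15 − 23.4334)²/23.4334 = 3.0351
  (32 − 23.5666)²/23.5666 = 3.0179
  (43 − 56.3399)²/56.3399 = 3.1586
  (70 − 56.6601)²/56.6601 = 3.1407
χ² = 7.4263 + 7.3843 + 0.5250 + 0.5220 + 3.0351 + 3.0179 + 3.1586 + 3.1407 = 28.210
df = (4−1)(2−1) = 3. Since 28.210 > 6.251, reject the null hypothesis of independence at α = 0.1.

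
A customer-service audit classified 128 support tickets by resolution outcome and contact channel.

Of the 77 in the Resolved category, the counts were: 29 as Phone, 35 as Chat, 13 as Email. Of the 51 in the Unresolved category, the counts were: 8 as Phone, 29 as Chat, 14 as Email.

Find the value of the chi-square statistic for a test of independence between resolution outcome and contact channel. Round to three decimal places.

7.549

Row totals: 77, 51. Column totals: 37, 64, 27. Grand total N = 128.
Expected counts (row total × column total / N):
  Resolved, Phone: 77×37/128 = 22.2578
  Resolved, Chat: 77×64/128 = 38.5000
  Resolved, Email: 77×27/128 = 16.2422
  Unresolved, Phone: 51×37/128 = 14.7422
  Unresolved, Chat: 51×64/128 = 25.5000
  Unresolved, Email: 51×27/128 = 10.7578
Contributions (O − E)²/E:
  (29 − 22.2578)²/22.2578 = 2.0423
  (35 − 38.5000)²/38.5000 = 0.3182
  (13 − 16.2422)²/16.2422 = 0.6472
  (8 − 14.7422)²/14.7422 = 3.0835
  (29 − 25.5000)²/25.5000 = 0.4804
  (14 − 10.7578)²/10.7578 = 0.9771
χ² = 2.0423 + 0.3182 + 0.6472 + 3.0835 + 0.4804 + 0.9771 = 7.549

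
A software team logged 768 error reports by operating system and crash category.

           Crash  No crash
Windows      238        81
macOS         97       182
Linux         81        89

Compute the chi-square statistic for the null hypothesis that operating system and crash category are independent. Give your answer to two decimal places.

98.90

Row totals: 319, 279, 170. Column totals: 416, 352. Grand total N = 768.
Expected counts (row total × column total / N):
  Windows, Crash: 319×416/768 = 172.7917
  Windows, No crash: 319×352/768 = 146.2083
  macOS, Crash: 279×416/768 = 151.1250
  macOS, No crash: 279×352/768 = 127.8750
  Linux, Crash: 170×416/768 = 92.0833
  Linux, No crash: 170×352/768 = 77.9167
Contributions (O − E)²/E:
  (238 − 172.7917)²/172.7917 = 24.6084
  (81 − 146.2083)²/146.2083 = 29.0826
  (97 − 151.1250)²/151.1250 = 19.3847
  (182 − 127.8750)²/127.8750 = 22.9092
  (81 − 92.0833)²/92.0833 = 1.3340
  (89 − 77.9167)²/77.9167 = 1.5765
χ² = 24.6084 + 29.0826 + 19.3847 + 22.9092 + 1.3340 + 1.5765 = 98.90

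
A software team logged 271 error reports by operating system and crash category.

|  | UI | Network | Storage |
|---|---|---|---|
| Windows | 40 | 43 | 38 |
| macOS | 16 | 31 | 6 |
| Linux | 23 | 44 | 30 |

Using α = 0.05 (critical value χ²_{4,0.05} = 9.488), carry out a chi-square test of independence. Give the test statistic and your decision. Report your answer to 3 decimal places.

12.382; reject H₀

Row totals: 121, 53, 97. Column totals: 79, 118, 74. Grand total N = 271.
Expected counts (row total × column total / N):
  Windows, UI: 121×79/271 = 35.2731
  Windows, Network: 121×118/271 = 52.6863
  Windows, Storage: 121×74/271 = 33.0406
  macOS, UI: 53×79/271 = 15.4502
  macOS, Network: 53×118/271 = 23.0775
  macOS, Storage: 53×74/271 = 14.4723
  Linux, UI: 97×79/271 = 28.2768
  Linux, Network: 97×118/271 = 42.2362
  Linux, Storage: 97×74/271 = 26.4871
Contributions (O − E)²/E:
  (40 − 35.2731)²/35.2731 = 0.6334
  (43 − 52.6863)²/52.6863 = 1.7808
  (38 − 33.0406)²/33.0406 = 0.7444
  (16 − 15.4502)²/15.4502 = 0.0196
  (31 − 23.0775)²/23.0775 = 2.7198
  (6 − 14.4723)²/14.4723 = 4.9598
  (23 − 28.2768)²/28.2768 = 0.9847
  (44 − 42.2362)²/42.2362 = 0.0737
  (30 − 26.4871)²/26.4871 = 0.4659
χ² = 0.6334 + 1.7808 + 0.7444 + 0.0196 + 2.7198 + 4.9598 + 0.9847 + 0.0737 + 0.4659 = 12.382
df = (3−1)(3−1) = 4. Since 12.382 > 9.488, reject the null hypothesis of independence at α = 0.05.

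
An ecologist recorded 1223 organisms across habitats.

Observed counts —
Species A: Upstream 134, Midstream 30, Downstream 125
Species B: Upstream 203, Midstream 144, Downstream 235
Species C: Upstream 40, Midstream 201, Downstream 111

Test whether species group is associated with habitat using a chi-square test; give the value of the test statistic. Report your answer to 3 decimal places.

201.337

Row totals: 289, 582, 352. Column totals: 377, 375, 471. Grand total N = 1223.
Expected counts (row total × column total / N):
  Species A, Upstream: 289×377/1223 = 89.0867
  Species A, Midstream: 289×375/1223 = 88.6141
  Species A, Downstream: 289×471/1223 = 111.2993
  Species B, Upstream: 582×377/1223 = 179.4064
  Species B, Midstream: 582×375/1223 = 178.4546
  Species B, Downstream: 582×471/1223 = 224.1390
  Species C, Upstream: 352×377/1223 = 108.5070
  Species C, Midstream: 352×375/1223 = 107.9313
  Species C, Downstream: 352×471/1223 = 135.5617
Contributions (O − E)²/E:
  (134 − 89.0867)²/89.0867 = 22.6432
  (30 − 88.6141)²/88.6141 = 38.7705
  (125 − 111.2993)²/111.2993 = 1.6865
  (203 − 179.4064)²/179.4064 = 3.1028
  (144 − 178.4546)²/178.4546 = 6.6522
  (235 − 224.1390)²/224.1390 = 0.5263
  (40 − 108.5070)²/108.5070 = 43.2526
  (201 − 107.9313)²/107.9313 = 80.2527
  (111 − 135.5617)²/135.5617 = 4.4502
χ² = 22.6432 + 38.7705 + 1.6865 + 3.1028 + 6.6522 + 0.5263 + 43.2526 + 80.2527 + 4.4502 = 201.337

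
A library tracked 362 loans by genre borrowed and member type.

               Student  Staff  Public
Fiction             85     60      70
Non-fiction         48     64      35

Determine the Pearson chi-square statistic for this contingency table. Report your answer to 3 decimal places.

Row totals: 215, 147. Column totals: 133, 124, 105. Grand total N = 362.
Expected counts (row total × column total / N):
  Fiction, Student: 215×133/362 = 78.9917
  Fiction, Staff: 215×124/362 = 73.6464
  Fiction, Public: 215×105/362 = 62.3619
  Non-fiction, Student: 147×133/362 = 54.0083
  Non-fiction, Staff: 147×124/362 = 50.3536
  Non-fiction, Public: 147×105/362 = 42.6381
Contributions (O − E)²/E:
  (85 − 78.9917)²/78.9917 = 0.4570
  (60 − 73.6464)²/73.6464 = 2.5286
  (70 − 62.3619)²/62.3619 = 0.9355
  (48 − 54.0083)²/54.0083 = 0.6684
  (64 − 50.3536)²/50.3536 = 3.6983
  (35 − 42.6381)²/42.6381 = 1.3683
χ² = 0.4570 + 2.5286 + 0.9355 + 0.6684 + 3.6983 + 1.3683 = 9.656

9.656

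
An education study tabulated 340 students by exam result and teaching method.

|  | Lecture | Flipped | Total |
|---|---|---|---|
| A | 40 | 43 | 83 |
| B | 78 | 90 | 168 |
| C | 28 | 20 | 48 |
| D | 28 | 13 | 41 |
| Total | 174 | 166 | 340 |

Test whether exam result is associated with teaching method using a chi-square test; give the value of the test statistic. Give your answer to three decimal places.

7.603

Grand total N = 340.
Expected counts (row total × column total / N):
  A, Lecture: 83×174/340 = 42.4765
  A, Flipped: 83×166/340 = 40.5235
  B, Lecture: 168×174/340 = 85.9765
  B, Flipped: 168×166/340 = 82.0235
  C, Lecture: 48×174/340 = 24.5647
  C, Flipped: 48×166/340 = 23.4353
  D, Lecture: 41×174/340 = 20.9824
  D, Flipped: 41×166/340 = 20.0176
Contributions (O − E)²/E:
  (40 − 42.4765)²/42.4765 = 0.1444
  (43 − 40.5235)²/40.5235 = 0.1513
  (78 − 85.9765)²/85.9765 = 0.7400
  (90 − 82.0235)²/82.0235 = 0.7757
  (28 − 24.5647)²/24.5647 = 0.4804
  (20 − 23.4353)²/23.4353 = 0.5036
  (28 − 20.9824)²/20.9824 = 2.3470
  (13 − 20.0176)²/20.0176 = 2.4602
χ² = 0.1444 + 0.1513 + 0.7400 + 0.7757 + 0.4804 + 0.5036 + 2.3470 + 2.4602 = 7.603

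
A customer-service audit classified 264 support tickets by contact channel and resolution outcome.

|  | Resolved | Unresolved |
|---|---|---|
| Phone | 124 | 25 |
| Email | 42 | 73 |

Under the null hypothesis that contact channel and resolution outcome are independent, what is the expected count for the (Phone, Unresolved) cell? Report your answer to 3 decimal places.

Row total (Phone) = 149; column total (Unresolved) = 98; grand total N = 264.
Expected count = (row total × column total) / N = 149 × 98 / 264 = 55.311.

55.311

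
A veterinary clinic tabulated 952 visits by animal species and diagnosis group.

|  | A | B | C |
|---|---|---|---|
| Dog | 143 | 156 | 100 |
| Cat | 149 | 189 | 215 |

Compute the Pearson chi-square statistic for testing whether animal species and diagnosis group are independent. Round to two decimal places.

20.90

Row totals: 399, 553. Column totals: 292, 345, 315. Grand total N = 952.
Expected counts (row total × column total / N):
  Dog, A: 399×292/952 = 122.382
  Dog, B: 399×345/952 = 144.596
  Dog, C: 399×315/952 = 132.022
  Cat, A: 553×292/952 = 169.618
  Cat, B: 553×345/952 = 200.404
  Cat, C: 553×315/952 = 182.978
Contributions (O − E)²/E:
  (143 − 122.382)²/122.382 = 3.4736
  (156 − 144.596)²/144.596 = 0.8994
  (100 − 132.022)²/132.022 = 7.7670
  (149 − 169.618)²/169.618 = 2.5062
  (189 − 200.404)²/200.404 = 0.6489
  (215 − 182.978)²/182.978 = 5.6040
χ² = 3.4736 + 0.8994 + 7.7670 + 2.5062 + 0.6489 + 5.6040 = 20.90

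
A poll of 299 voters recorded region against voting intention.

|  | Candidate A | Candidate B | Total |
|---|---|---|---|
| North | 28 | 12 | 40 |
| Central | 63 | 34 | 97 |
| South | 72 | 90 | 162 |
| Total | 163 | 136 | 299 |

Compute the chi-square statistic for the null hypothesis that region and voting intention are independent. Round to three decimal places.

Grand total N = 299.
Expected counts (row total × column total / N):
  North, Candidate A: 40×163/299 = 21.8060
  North, Candidate B: 40×136/299 = 18.1940
  Central, Candidate A: 97×163/299 = 52.8796
  Central, Candidate B: 97×136/299 = 44.1204
  South, Candidate A: 162×163/299 = 88.3144
  South, Candidate B: 162×136/299 = 73.6856
Contributions (O − E)²/E:
  (28 − 21.8060)²/21.8060 = 1.7594
  (12 − 18.1940)²/18.1940 = 2.1087
  (63 − 52.8796)²/52.8796 = 1.9369
  (34 − 44.1204)²/44.1204 = 2.3214
  (72 − 88.3144)²/88.3144 = 3.0138
  (90 − 73.6856)²/73.6856 = 3.6121
χ² = 1.7594 + 2.1087 + 1.9369 + 2.3214 + 3.0138 + 3.6121 = 14.752

14.752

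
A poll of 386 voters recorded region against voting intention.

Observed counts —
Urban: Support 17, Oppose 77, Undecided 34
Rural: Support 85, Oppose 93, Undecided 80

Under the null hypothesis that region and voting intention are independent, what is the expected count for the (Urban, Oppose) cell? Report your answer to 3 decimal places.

Row total (Urban) = 128; column total (Oppose) = 170; grand total N = 386.
Expected count = (row total × column total) / N = 128 × 170 / 386 = 56.373.

56.373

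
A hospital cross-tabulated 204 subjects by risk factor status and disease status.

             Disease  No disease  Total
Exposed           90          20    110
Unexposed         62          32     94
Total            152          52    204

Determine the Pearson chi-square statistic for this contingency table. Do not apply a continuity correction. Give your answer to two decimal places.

6.71

Grand total N = 204.
Expected counts (row total × column total / N):
  Exposed, Disease: 110×152/204 = 81.961
  Exposed, No disease: 110×52/204 = 28.039
  Unexposed, Disease: 94×152/204 = 70.039
  Unexposed, No disease: 94×52/204 = 23.961
Contributions (O − E)²/E:
  (90 − 81.961)²/81.961 = 0.7885
  (20 − 28.039)²/28.039 = 2.3048
  (62 − 70.039)²/70.039 = 0.9227
  (32 − 23.961)²/23.961 = 2.6971
χ² = 0.7885 + 2.3048 + 0.9227 + 2.6971 = 6.71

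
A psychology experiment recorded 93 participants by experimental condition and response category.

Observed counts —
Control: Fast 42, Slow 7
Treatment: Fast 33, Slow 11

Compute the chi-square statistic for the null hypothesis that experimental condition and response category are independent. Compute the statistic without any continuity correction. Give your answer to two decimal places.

1.71

Row totals: 49, 44. Column totals: 75, 18. Grand total N = 93.
Expected counts (row total × column total / N):
  Control, Fast: 49×75/93 = 39.516
  Control, Slow: 49×18/93 = 9.484
  Treatment, Fast: 44×75/93 = 35.484
  Treatment, Slow: 44×18/93 = 8.516
Contributions (O − E)²/E:
  (42 − 39.516)²/39.516 = 0.1561
  (7 − 9.484)²/9.484 = 0.6506
  (33 − 35.484)²/35.484 = 0.1739
  (11 − 8.516)²/8.516 = 0.7245
χ² = 0.1561 + 0.6506 + 0.1739 + 0.7245 = 1.71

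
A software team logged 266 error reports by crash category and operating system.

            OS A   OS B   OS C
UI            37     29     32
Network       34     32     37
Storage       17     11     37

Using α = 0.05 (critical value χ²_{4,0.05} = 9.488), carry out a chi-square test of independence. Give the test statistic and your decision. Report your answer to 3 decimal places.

11.328; reject H₀

Row totals: 98, 103, 65. Column totals: 88, 72, 106. Grand total N = 266.
Expected counts (row total × column total / N):
  UI, OS A: 98×88/266 = 32.4211
  UI, OS B: 98×72/266 = 26.5263
  UI, OS C: 98×106/266 = 39.0526
  Network, OS A: 103×88/266 = 34.0752
  Network, OS B: 103×72/266 = 27.8797
  Network, OS C: 103×106/266 = 41.0451
  Storage, OS A: 65×88/266 = 21.5038
  Storage, OS B: 65×72/266 = 17.5940
  Storage, OS C: 65×106/266 = 25.9023
Contributions (O − E)²/E:
  (37 − 32.4211)²/32.4211 = 0.6467
  (29 − 26.5263)²/26.5263 = 0.2307
  (32 − 39.0526)²/39.0526 = 1.2736
  (34 − 34.0752)²/34.0752 = 0.0002
  (32 − 27.8797)²/27.8797 = 0.6089
  (37 − 41.0451)²/41.0451 = 0.3987
  (17 − 21.5038)²/21.5038 = 0.9433
  (11 − 17.5940)²/17.5940 = 2.4713
  (37 − 25.9023)²/25.9023 = 4.7547
χ² = 0.6467 + 0.2307 + 1.2736 + 0.0002 + 0.6089 + 0.3987 + 0.9433 + 2.4713 + 4.7547 = 11.328
df = (3−1)(3−1) = 4. Since 11.328 > 9.488, reject the null hypothesis of independence at α = 0.05.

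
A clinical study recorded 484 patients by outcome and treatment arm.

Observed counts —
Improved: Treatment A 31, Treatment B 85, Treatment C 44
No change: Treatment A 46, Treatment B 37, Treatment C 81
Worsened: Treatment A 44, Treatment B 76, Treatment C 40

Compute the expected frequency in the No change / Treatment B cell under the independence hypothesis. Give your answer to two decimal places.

67.09

Row total (No change) = 164; column total (Treatment B) = 198; grand total N = 484.
Expected count = (row total × column total) / N = 164 × 198 / 484 = 67.09.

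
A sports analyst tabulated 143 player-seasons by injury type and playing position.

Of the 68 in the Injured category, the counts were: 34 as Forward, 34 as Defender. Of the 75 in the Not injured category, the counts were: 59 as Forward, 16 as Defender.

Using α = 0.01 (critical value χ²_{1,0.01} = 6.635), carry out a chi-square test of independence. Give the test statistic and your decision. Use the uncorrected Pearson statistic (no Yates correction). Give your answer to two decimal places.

Row totals: 68, 75. Column totals: 93, 50. Grand total N = 143.
Expected counts (row total × column total / N):
  Injured, Forward: 68×93/143 = 44.224
  Injured, Defender: 68×50/143 = 23.776
  Not injured, Forward: 75×93/143 = 48.776
  Not injured, Defender: 75×50/143 = 26.224
Contributions (O − E)²/E:
  (34 − 44.224)²/44.224 = 2.3637
  (34 − 23.776)²/23.776 = 4.3965
  (59 − 48.776)²/48.776 = 2.1431
  (16 − 26.224)²/26.224 = 3.9861
χ² = 2.3637 + 4.3965 + 2.1431 + 3.9861 = 12.89
df = (2−1)(2−1) = 1. Since 12.89 > 6.635, reject the null hypothesis of independence at α = 0.01.

12.89; reject H₀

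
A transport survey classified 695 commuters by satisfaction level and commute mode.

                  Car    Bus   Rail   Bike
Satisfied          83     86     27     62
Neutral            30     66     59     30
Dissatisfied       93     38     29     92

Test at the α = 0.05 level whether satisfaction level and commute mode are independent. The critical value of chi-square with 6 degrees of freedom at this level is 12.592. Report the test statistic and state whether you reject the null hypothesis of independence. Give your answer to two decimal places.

Row totals: 258, 185, 252. Column totals: 206, 190, 115, 184. Grand total N = 695.
Expected counts (row total × column total / N):
  Satisfied, Car: 258×206/695 = 76.472
  Satisfied, Bus: 258×190/695 = 70.532
  Satisfied, Rail: 258×115/695 = 42.691
  Satisfied, Bike: 258×184/695 = 68.305
  Neutral, Car: 185×206/695 = 54.835
  Neutral, Bus: 185×190/695 = 50.576
  Neutral, Rail: 185×115/695 = 30.612
  Neutral, Bike: 185×184/695 = 48.978
  Dissatisfied, Car: 252×206/695 = 74.694
  Dissatisfied, Bus: 252×190/695 = 68.892
  Dissatisfied, Rail: 252×115/695 = 41.698
  Dissatisfied, Bike: 252×184/695 = 66.717
Contributions (O − E)²/E:
  (83 − 76.472)²/76.472 = 0.5573
  (86 − 70.532)²/70.532 = 3.3922
  (27 − 42.691)²/42.691 = 5.7672
  (62 − 68.305)²/68.305 = 0.5820
  (30 − 54.835)²/54.835 = 11.2479
  (66 − 50.576)²/50.576 = 4.7038
  (59 − 30.612)²/30.612 = 26.3256
  (30 − 48.978)²/48.978 = 7.3536
  (93 − 74.694)²/74.694 = 4.4864
  (38 − 68.892)²/68.892 = 13.8523
  (29 − 41.698)²/41.698 = 3.8668
  (92 − 66.717)²/66.717 = 9.5812
χ² = 0.5573 + 3.3922 + 5.7672 + 0.5820 + 11.2479 + 4.7038 + 26.3256 + 7.3536 + 4.4864 + 13.8523 + 3.8668 + 9.5812 = 91.72
df = (3−1)(4−1) = 6. Since 91.72 > 12.592, reject the null hypothesis of independence at α = 0.05.

91.72; reject H₀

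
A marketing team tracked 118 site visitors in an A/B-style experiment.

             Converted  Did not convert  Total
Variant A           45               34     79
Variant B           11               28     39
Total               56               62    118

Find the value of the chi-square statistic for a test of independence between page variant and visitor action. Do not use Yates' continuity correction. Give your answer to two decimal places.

Grand total N = 118.
Expected counts (row total × column total / N):
  Variant A, Converted: 79×56/118 = 37.492
  Variant A, Did not convert: 79×62/118 = 41.508
  Variant B, Converted: 39×56/118 = 18.508
  Variant B, Did not convert: 39×62/118 = 20.492
Contributions (O − E)²/E:
  (45 − 37.492)²/37.492 = 1.5035
  (34 − 41.508)²/41.508 = 1.3581
  (11 − 18.508)²/18.508 = 3.0457
  (28 − 20.492)²/20.492 = 2.7508
χ² = 1.5035 + 1.3581 + 3.0457 + 2.7508 = 8.66

8.66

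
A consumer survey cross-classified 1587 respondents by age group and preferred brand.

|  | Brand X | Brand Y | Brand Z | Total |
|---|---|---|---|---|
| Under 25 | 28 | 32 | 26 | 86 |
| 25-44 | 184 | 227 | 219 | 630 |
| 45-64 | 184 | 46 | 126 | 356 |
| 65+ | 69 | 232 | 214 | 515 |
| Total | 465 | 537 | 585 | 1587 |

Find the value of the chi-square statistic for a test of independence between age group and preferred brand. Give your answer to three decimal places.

Grand total N = 1587.
Expected counts (row total × column total / N):
  Under 25, Brand X: 86×465/1587 = 25.1985
  Under 25, Brand Y: 86×537/1587 = 29.1002
  Under 25, Brand Z: 86×585/1587 = 31.7013
  25-44, Brand X: 630×465/1587 = 184.5936
  25-44, Brand Y: 630×537/1587 = 213.1758
  25-44, Brand Z: 630×585/1587 = 232.2306
  45-64, Brand X: 356×465/1587 = 104.3100
  45-64, Brand Y: 356×537/1587 = 120.4612
  45-64, Brand Z: 356×585/1587 = 131.2287
  65+, Brand X: 515×465/1587 = 150.8979
  65+, Brand Y: 515×537/1587 = 174.2628
  65+, Brand Z: 515×585/1587 = 189.8393
Contributions (O − E)²/E:
  (28 − 25.1985)²/25.1985 = 0.3115
  (32 − 29.1002)²/29.1002 = 0.2890
  (26 − 31.7013)²/31.7013 = 1.0253
  (184 − 184.5936)²/184.5936 = 0.0019
  (227 − 213.1758)²/213.1758 = 0.8965
  (219 − 232.2306)²/232.2306 = 0.7538
  (184 − 104.3100)²/104.3100 = 60.8810
  (46 − 120.4612)²/120.4612 = 46.0270
  (126 − 131.2287)²/131.2287 = 0.2083
  (69 − 150.8979)²/150.8979 = 44.4490
  (232 − 174.2628)²/174.2628 = 19.1296
  (214 − 189.8393)²/189.8393 = 3.0749
χ² = 0.3115 + 0.2890 + 1.0253 + 0.0019 + 0.8965 + 0.7538 + 60.8810 + 46.0270 + 0.2083 + 44.4490 + 19.1296 + 3.0749 = 177.048

177.048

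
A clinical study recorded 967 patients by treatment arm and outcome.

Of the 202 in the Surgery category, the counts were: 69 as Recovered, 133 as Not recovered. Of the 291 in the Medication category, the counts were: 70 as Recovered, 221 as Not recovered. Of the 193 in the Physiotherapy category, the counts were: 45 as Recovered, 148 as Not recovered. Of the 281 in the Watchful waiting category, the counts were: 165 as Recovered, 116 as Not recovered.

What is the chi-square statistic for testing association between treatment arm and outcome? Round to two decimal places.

Row totals: 202, 291, 193, 281. Column totals: 349, 618. Grand total N = 967.
Expected counts (row total × column total / N):
  Surgery, Recovered: 202×349/967 = 72.9038
  Surgery, Not recovered: 202×618/967 = 129.0962
  Medication, Recovered: 291×349/967 = 105.0248
  Medication, Not recovered: 291×618/967 = 185.9752
  Physiotherapy, Recovered: 193×349/967 = 69.6556
  Physiotherapy, Not recovered: 193×618/967 = 123.3444
  Watchful waiting, Recovered: 281×349/967 = 101.4157
  Watchful waiting, Not recovered: 281×618/967 = 179.5843
Contributions (O − E)²/E:
  (69 − 72.9038)²/72.9038 = 0.2090
  (133 − 129.0962)²/129.0962 = 0.1180
  (70 − 105.0248)²/105.0248 = 11.6804
  (221 − 185.9752)²/185.9752 = 6.5962
  (45 − 69.6556)²/69.6556 = 8.7272
  (148 − 123.3444)²/123.3444 = 4.9285
  (165 − 101.4157)²/101.4157 = 39.8653
  (116 − 179.5843)²/179.5843 = 22.5129
χ² = 0.2090 + 0.1180 + 11.6804 + 6.5962 + 8.7272 + 4.9285 + 39.8653 + 22.5129 = 94.64

94.64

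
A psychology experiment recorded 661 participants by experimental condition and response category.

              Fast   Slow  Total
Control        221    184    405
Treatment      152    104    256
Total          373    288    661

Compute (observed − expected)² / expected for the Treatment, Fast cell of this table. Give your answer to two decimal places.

Row total (Treatment) = 256; column total (Fast) = 373; N = 661.
Expected count E = 256 × 373 / 661 = 144.460.
Contribution = (O − E)²/E = (152 − 144.460)² / 144.460 = 0.39.

0.39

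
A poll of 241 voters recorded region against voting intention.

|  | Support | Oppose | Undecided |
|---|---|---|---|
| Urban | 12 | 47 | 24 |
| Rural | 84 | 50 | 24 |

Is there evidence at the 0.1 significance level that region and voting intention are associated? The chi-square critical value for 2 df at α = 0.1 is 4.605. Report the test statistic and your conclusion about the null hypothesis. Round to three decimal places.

Row totals: 83, 158. Column totals: 96, 97, 48. Grand total N = 241.
Expected counts (row total × column total / N):
  Urban, Support: 83×96/241 = 33.06224
  Urban, Oppose: 83×97/241 = 33.40664
  Urban, Undecided: 83×48/241 = 16.53112
  Rural, Support: 158×96/241 = 62.93776
  Rural, Oppose: 158×97/241 = 63.59336
  Rural, Undecided: 158×48/241 = 31.46888
Contributions (O − E)²/E:
  (12 − 33.06224)²/33.06224 = 13.4177
  (47 − 33.40664)²/33.40664 = 5.5312
  (24 − 16.53112)²/16.53112 = 3.3745
  (84 − 62.93776)²/62.93776 = 7.0485
  (50 − 63.59336)²/63.59336 = 2.9056
  (24 − 31.46888)²/31.46888 = 1.7727
χ² = 13.4177 + 5.5312 + 3.3745 + 7.0485 + 2.9056 + 1.7727 = 34.050
df = (2−1)(3−1) = 2. Since 34.050 > 4.605, reject the null hypothesis of independence at α = 0.1.

34.050; reject H₀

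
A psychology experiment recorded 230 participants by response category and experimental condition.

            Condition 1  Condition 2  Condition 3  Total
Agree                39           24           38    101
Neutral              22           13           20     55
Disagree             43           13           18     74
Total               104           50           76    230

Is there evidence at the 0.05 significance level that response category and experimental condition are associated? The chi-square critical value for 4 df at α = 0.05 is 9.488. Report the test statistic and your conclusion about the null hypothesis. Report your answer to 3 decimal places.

Grand total N = 230.
Expected counts (row total × column total / N):
  Agree, Condition 1: 101×104/230 = 45.6696
  Agree, Condition 2: 101×50/230 = 21.9565
  Agree, Condition 3: 101×76/230 = 33.3739
  Neutral, Condition 1: 55×104/230 = 24.8696
  Neutral, Condition 2: 55×50/230 = 11.9565
  Neutral, Condition 3: 55×76/230 = 18.1739
  Disagree, Condition 1: 74×104/230 = 33.4609
  Disagree, Condition 2: 74×50/230 = 16.0870
  Disagree, Condition 3: 74×76/230 = 24.4522
Contributions (O − E)²/E:
  (39 − 45.6696)²/45.6696 = 0.9740
  (24 − 21.9565)²/21.9565 = 0.1902
  (38 − 33.3739)²/33.3739 = 0.6412
  (22 − 24.8696)²/24.8696 = 0.3311
  (13 − 11.9565)²/11.9565 = 0.0911
  (20 − 18.1739)²/18.1739 = 0.1835
  (43 − 33.4609)²/33.4609 = 2.7194
  (13 − 16.0870)²/16.0870 = 0.5924
  (18 − 24.4522)²/24.4522 = 1.7025
χ² = 0.9740 + 0.1902 + 0.6412 + 0.3311 + 0.0911 + 0.1835 + 2.7194 + 0.5924 + 1.7025 = 7.425
df = (3−1)(3−1) = 4. Since 7.425 < 9.488, fail to reject the null hypothesis of independence at α = 0.05.

7.425; fail to reject H₀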